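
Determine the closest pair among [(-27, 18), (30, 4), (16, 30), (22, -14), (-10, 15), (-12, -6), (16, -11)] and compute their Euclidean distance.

Computing all pairwise distances among 7 points:

d((-27, 18), (30, 4)) = 58.6941
d((-27, 18), (16, 30)) = 44.643
d((-27, 18), (22, -14)) = 58.5235
d((-27, 18), (-10, 15)) = 17.2627
d((-27, 18), (-12, -6)) = 28.3019
d((-27, 18), (16, -11)) = 51.8652
d((30, 4), (16, 30)) = 29.5296
d((30, 4), (22, -14)) = 19.6977
d((30, 4), (-10, 15)) = 41.4849
d((30, 4), (-12, -6)) = 43.1741
d((30, 4), (16, -11)) = 20.5183
d((16, 30), (22, -14)) = 44.4072
d((16, 30), (-10, 15)) = 30.0167
d((16, 30), (-12, -6)) = 45.607
d((16, 30), (16, -11)) = 41.0
d((22, -14), (-10, 15)) = 43.1856
d((22, -14), (-12, -6)) = 34.9285
d((22, -14), (16, -11)) = 6.7082 <-- minimum
d((-10, 15), (-12, -6)) = 21.095
d((-10, 15), (16, -11)) = 36.7696
d((-12, -6), (16, -11)) = 28.4429

Closest pair: (22, -14) and (16, -11) with distance 6.7082

The closest pair is (22, -14) and (16, -11) with Euclidean distance 6.7082. For 7 points, brute-force pairwise comparison is shown above. For large n, the divide-and-conquer algorithm (sort by x, recurse on halves, check the dividing strip) achieves O(n log n).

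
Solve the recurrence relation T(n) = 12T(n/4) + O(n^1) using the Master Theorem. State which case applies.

Master Theorem for T(n) = 12T(n/4) + O(n^1):

a = 12, b = 4, c = 1
log_b(a) = log_4(12) = 1.7925

Case 1: c = 1 < log_4(12) = 1.7925
T(n) = O(n^(log_4 12))

For T(n) = 12T(n/4) + O(n^1): log_4(12) = 1.7925. This is Case 1 of the Master Theorem (c < log_b(a), work dominated by leaves), giving O(n^(log_4 12)).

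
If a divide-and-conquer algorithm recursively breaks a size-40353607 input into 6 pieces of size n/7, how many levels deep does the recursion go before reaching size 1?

For divide and conquer with division factor 7:

Problem sizes at each level:
Level 0: 40353607
Level 1: 5764801
Level 2: 823543
Level 3: 117649
Level 4: 16807
Level 5: 2401
Level 6: 343
Level 7: 49
Level 8: 7
Level 9: 1

The root is level 0 and the size-1 base case is level 9 (the tree spans levels 0 through 9, i.e. 10 levels counting the root), so the depth is the number of divisions: log_7(40353607) = 9

The recursion tree depth is log_7(40353607) = 9. At each level, the problem size is divided by 7, so it takes 9 divisions to reduce to a base case of size 1. The algorithm makes 6 recursive calls at each level.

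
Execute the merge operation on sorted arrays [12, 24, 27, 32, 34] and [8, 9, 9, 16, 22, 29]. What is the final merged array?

Merging process:

Compare 12 vs 8: take 8 from right. Merged: [8]
Compare 12 vs 9: take 9 from right. Merged: [8, 9]
Compare 12 vs 9: take 9 from right. Merged: [8, 9, 9]
Compare 12 vs 16: take 12 from left. Merged: [8, 9, 9, 12]
Compare 24 vs 16: take 16 from right. Merged: [8, 9, 9, 12, 16]
Compare 24 vs 22: take 22 from right. Merged: [8, 9, 9, 12, 16, 22]
Compare 24 vs 29: take 24 from left. Merged: [8, 9, 9, 12, 16, 22, 24]
Compare 27 vs 29: take 27 from left. Merged: [8, 9, 9, 12, 16, 22, 24, 27]
Compare 32 vs 29: take 29 from right. Merged: [8, 9, 9, 12, 16, 22, 24, 27, 29]
Append remaining from left: [32, 34]. Merged: [8, 9, 9, 12, 16, 22, 24, 27, 29, 32, 34]

Final merged array: [8, 9, 9, 12, 16, 22, 24, 27, 29, 32, 34]
Total comparisons: 9

The merged array is [8, 9, 9, 12, 16, 22, 24, 27, 29, 32, 34], requiring 9 comparisons. The merge step runs in O(n) time where n is the total number of elements.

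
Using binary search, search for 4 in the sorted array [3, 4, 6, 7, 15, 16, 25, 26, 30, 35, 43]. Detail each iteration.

Binary search for 4 in [3, 4, 6, 7, 15, 16, 25, 26, 30, 35, 43]:

lo=0, hi=10, mid=5, arr[mid]=16 -> 16 > 4, search left half
lo=0, hi=4, mid=2, arr[mid]=6 -> 6 > 4, search left half
lo=0, hi=1, mid=0, arr[mid]=3 -> 3 < 4, search right half
lo=1, hi=1, mid=1, arr[mid]=4 -> Found target at index 1!

Binary search finds 4 at index 1 after 4 comparisons. The search repeatedly halves the search space by comparing with the middle element.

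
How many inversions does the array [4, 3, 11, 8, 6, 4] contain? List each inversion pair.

Finding inversions in [4, 3, 11, 8, 6, 4]:

(0, 1): arr[0]=4 > arr[1]=3
(2, 3): arr[2]=11 > arr[3]=8
(2, 4): arr[2]=11 > arr[4]=6
(2, 5): arr[2]=11 > arr[5]=4
(3, 4): arr[3]=8 > arr[4]=6
(3, 5): arr[3]=8 > arr[5]=4
(4, 5): arr[4]=6 > arr[5]=4

Total inversions: 7

The array has 7 inversion(s): (0,1), (2,3), (2,4), (2,5), (3,4), (3,5), (4,5). Each pair (i,j) satisfies i < j and arr[i] > arr[j].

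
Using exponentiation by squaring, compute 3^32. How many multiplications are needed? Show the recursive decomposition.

Computing 3^32 by squaring (build up from 3^1; each line after the first costs one multiplication):

3^1 = 3
3^2 = (3^1)^2 = 3^2 = 9
3^4 = (3^2)^2 = 9^2 = 81
3^8 = (3^4)^2 = 81^2 = 6561
3^16 = (3^8)^2 = 6561^2 = 43046721
3^32 = (3^16)^2 = 43046721^2 = 1853020188851841

Result: 1853020188851841
Multiplications needed: 5 (5 lines after 3^1)

3^32 = 1853020188851841. Using exponentiation by squaring, this requires 5 multiplications. The key idea: if the exponent is even, square the half-power; if odd, multiply by the base once.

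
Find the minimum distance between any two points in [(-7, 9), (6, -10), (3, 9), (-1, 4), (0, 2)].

Computing all pairwise distances among 5 points:

d((-7, 9), (6, -10)) = 23.0217
d((-7, 9), (3, 9)) = 10.0
d((-7, 9), (-1, 4)) = 7.8102
d((-7, 9), (0, 2)) = 9.8995
d((6, -10), (3, 9)) = 19.2354
d((6, -10), (-1, 4)) = 15.6525
d((6, -10), (0, 2)) = 13.4164
d((3, 9), (-1, 4)) = 6.4031
d((3, 9), (0, 2)) = 7.6158
d((-1, 4), (0, 2)) = 2.2361 <-- minimum

Closest pair: (-1, 4) and (0, 2) with distance 2.2361

The closest pair is (-1, 4) and (0, 2) with Euclidean distance 2.2361. For 5 points, brute-force pairwise comparison is shown above. For large n, the divide-and-conquer algorithm (sort by x, recurse on halves, check the dividing strip) achieves O(n log n).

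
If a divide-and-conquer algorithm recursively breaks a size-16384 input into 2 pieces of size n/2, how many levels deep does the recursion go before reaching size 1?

For divide and conquer with division factor 2:

Problem sizes at each level:
Level 0: 16384
Level 1: 8192
Level 2: 4096
Level 3: 2048
Level 4: 1024
Level 5: 512
Level 6: 256
Level 7: 128
Level 8: 64
Level 9: 32
Level 10: 16
Level 11: 8
Level 12: 4
Level 13: 2
Level 14: 1

The root is level 0 and the size-1 base case is level 14 (the tree spans levels 0 through 14, i.e. 15 levels counting the root), so the depth is the number of divisions: log_2(16384) = 14

The recursion tree depth is log_2(16384) = 14. At each level, the problem size is divided by 2, so it takes 14 divisions to reduce to a base case of size 1. The algorithm makes 2 recursive calls at each level.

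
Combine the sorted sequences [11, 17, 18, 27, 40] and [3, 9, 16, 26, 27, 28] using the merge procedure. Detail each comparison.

Merging process:

Compare 11 vs 3: take 3 from right. Merged: [3]
Compare 11 vs 9: take 9 from right. Merged: [3, 9]
Compare 11 vs 16: take 11 from left. Merged: [3, 9, 11]
Compare 17 vs 16: take 16 from right. Merged: [3, 9, 11, 16]
Compare 17 vs 26: take 17 from left. Merged: [3, 9, 11, 16, 17]
Compare 18 vs 26: take 18 from left. Merged: [3, 9, 11, 16, 17, 18]
Compare 27 vs 26: take 26 from right. Merged: [3, 9, 11, 16, 17, 18, 26]
Compare 27 vs 27: take 27 from left. Merged: [3, 9, 11, 16, 17, 18, 26, 27]
Compare 40 vs 27: take 27 from right. Merged: [3, 9, 11, 16, 17, 18, 26, 27, 27]
Compare 40 vs 28: take 28 from right. Merged: [3, 9, 11, 16, 17, 18, 26, 27, 27, 28]
Append remaining from left: [40]. Merged: [3, 9, 11, 16, 17, 18, 26, 27, 27, 28, 40]

Final merged array: [3, 9, 11, 16, 17, 18, 26, 27, 27, 28, 40]
Total comparisons: 10

The merged array is [3, 9, 11, 16, 17, 18, 26, 27, 27, 28, 40], requiring 10 comparisons. The merge step runs in O(n) time where n is the total number of elements.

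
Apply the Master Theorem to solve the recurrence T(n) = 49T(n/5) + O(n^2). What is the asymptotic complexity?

Master Theorem for T(n) = 49T(n/5) + O(n^2):

a = 49, b = 5, c = 2
log_b(a) = log_5(49) = 2.4181

Case 1: c = 2 < log_5(49) = 2.4181
T(n) = O(n^(log_5 49))

For T(n) = 49T(n/5) + O(n^2): log_5(49) = 2.4181. This is Case 1 of the Master Theorem (c < log_b(a), work dominated by leaves), giving O(n^(log_5 49)).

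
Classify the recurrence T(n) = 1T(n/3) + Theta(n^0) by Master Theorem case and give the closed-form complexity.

Master Theorem for T(n) = 1T(n/3) + O(n^0):

a = 1, b = 3, c = 0
log_b(a) = log_3(1) = 0.0000

Case 2: c = 0 = log_3(1) = 0.0000
T(n) = O(n^0 log n) = O(log n)

For T(n) = 1T(n/3) + O(n^0): log_3(1) = 0.0000. This is Case 2 of the Master Theorem (c = log_b(a), equal work at all levels), giving O(log n).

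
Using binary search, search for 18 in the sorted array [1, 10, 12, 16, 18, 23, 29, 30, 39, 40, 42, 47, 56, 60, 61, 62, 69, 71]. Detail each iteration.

Binary search for 18 in [1, 10, 12, 16, 18, 23, 29, 30, 39, 40, 42, 47, 56, 60, 61, 62, 69, 71]:

lo=0, hi=17, mid=8, arr[mid]=39 -> 39 > 18, search left half
lo=0, hi=7, mid=3, arr[mid]=16 -> 16 < 18, search right half
lo=4, hi=7, mid=5, arr[mid]=23 -> 23 > 18, search left half
lo=4, hi=4, mid=4, arr[mid]=18 -> Found target at index 4!

Binary search finds 18 at index 4 after 4 comparisons. The search repeatedly halves the search space by comparing with the middle element.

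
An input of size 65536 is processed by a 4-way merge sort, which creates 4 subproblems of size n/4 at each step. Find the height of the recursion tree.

For divide and conquer with division factor 4:

Problem sizes at each level:
Level 0: 65536
Level 1: 16384
Level 2: 4096
Level 3: 1024
Level 4: 256
Level 5: 64
Level 6: 16
Level 7: 4
Level 8: 1

The root is level 0 and the size-1 base case is level 8 (the tree spans levels 0 through 8, i.e. 9 levels counting the root), so the depth is the number of divisions: log_4(65536) = 8

The recursion tree depth is log_4(65536) = 8. At each level, the problem size is divided by 4, so it takes 8 divisions to reduce to a base case of size 1. The algorithm makes 4 recursive calls at each level.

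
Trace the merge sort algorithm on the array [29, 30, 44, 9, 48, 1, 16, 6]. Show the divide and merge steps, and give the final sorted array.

Merge sort trace:

Split: [29, 30, 44, 9, 48, 1, 16, 6] -> [29, 30, 44, 9] and [48, 1, 16, 6]
  Split: [29, 30, 44, 9] -> [29, 30] and [44, 9]
    Split: [29, 30] -> [29] and [30]
    Merge: [29] + [30] -> [29, 30]
    Split: [44, 9] -> [44] and [9]
    Merge: [44] + [9] -> [9, 44]
  Merge: [29, 30] + [9, 44] -> [9, 29, 30, 44]
  Split: [48, 1, 16, 6] -> [48, 1] and [16, 6]
    Split: [48, 1] -> [48] and [1]
    Merge: [48] + [1] -> [1, 48]
    Split: [16, 6] -> [16] and [6]
    Merge: [16] + [6] -> [6, 16]
  Merge: [1, 48] + [6, 16] -> [1, 6, 16, 48]
Merge: [9, 29, 30, 44] + [1, 6, 16, 48] -> [1, 6, 9, 16, 29, 30, 44, 48]

Final sorted array: [1, 6, 9, 16, 29, 30, 44, 48]

The merge sort proceeds by recursively splitting the array and merging sorted halves.
After all merges, the sorted array is [1, 6, 9, 16, 29, 30, 44, 48].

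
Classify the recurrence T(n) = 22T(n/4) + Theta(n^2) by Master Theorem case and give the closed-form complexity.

Master Theorem for T(n) = 22T(n/4) + O(n^2):

a = 22, b = 4, c = 2
log_b(a) = log_4(22) = 2.2297

Case 1: c = 2 < log_4(22) = 2.2297
T(n) = O(n^(log_4 22))

For T(n) = 22T(n/4) + O(n^2): log_4(22) = 2.2297. This is Case 1 of the Master Theorem (c < log_b(a), work dominated by leaves), giving O(n^(log_4 22)).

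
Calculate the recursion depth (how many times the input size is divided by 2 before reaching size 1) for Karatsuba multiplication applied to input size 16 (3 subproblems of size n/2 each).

For divide and conquer with division factor 2:

Problem sizes at each level:
Level 0: 16
Level 1: 8
Level 2: 4
Level 3: 2
Level 4: 1

The root is level 0 and the size-1 base case is level 4 (the tree spans levels 0 through 4, i.e. 5 levels counting the root), so the depth is the number of divisions: log_2(16) = 4

The recursion tree depth is log_2(16) = 4. At each level, the problem size is divided by 2, so it takes 4 divisions to reduce to a base case of size 1. The algorithm makes 3 recursive calls at each level.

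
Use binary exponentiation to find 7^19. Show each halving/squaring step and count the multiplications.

Computing 7^19 by squaring (build up from 7^1; each line after the first costs one multiplication):

7^1 = 7
7^2 = (7^1)^2 = 7^2 = 49
7^4 = (7^2)^2 = 49^2 = 2401
7^8 = (7^4)^2 = 2401^2 = 5764801
7^9 = 7 * 7^8 = 7 * 5764801 = 40353607
7^18 = (7^9)^2 = 40353607^2 = 1628413597910449
7^19 = 7 * 7^18 = 7 * 1628413597910449 = 11398895185373143

Result: 11398895185373143
Multiplications needed: 6 (6 lines after 7^1)

7^19 = 11398895185373143. Using exponentiation by squaring, this requires 6 multiplications. The key idea: if the exponent is even, square the half-power; if odd, multiply by the base once.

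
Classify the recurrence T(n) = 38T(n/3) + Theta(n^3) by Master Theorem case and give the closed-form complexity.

Master Theorem for T(n) = 38T(n/3) + O(n^3):

a = 38, b = 3, c = 3
log_b(a) = log_3(38) = 3.3111

Case 1: c = 3 < log_3(38) = 3.3111
T(n) = O(n^(log_3 38))

For T(n) = 38T(n/3) + O(n^3): log_3(38) = 3.3111. This is Case 1 of the Master Theorem (c < log_b(a), work dominated by leaves), giving O(n^(log_3 38)).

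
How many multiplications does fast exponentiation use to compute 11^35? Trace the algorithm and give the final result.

Computing 11^35 by squaring (build up from 11^1; each line after the first costs one multiplication):

11^1 = 11
11^2 = (11^1)^2 = 11^2 = 121
11^4 = (11^2)^2 = 121^2 = 14641
11^8 = (11^4)^2 = 14641^2 = 214358881
11^16 = (11^8)^2 = 214358881^2 = 45949729863572161
11^17 = 11 * 11^16 = 11 * 45949729863572161 = 505447028499293771
11^34 = (11^17)^2 = 505447028499293771^2 = 255476698618765889551019445759400441
11^35 = 11 * 11^34 = 11 * 255476698618765889551019445759400441 = 2810243684806424785061213903353404851

Result: 2810243684806424785061213903353404851
Multiplications needed: 7 (7 lines after 11^1)

11^35 = 2810243684806424785061213903353404851. Using exponentiation by squaring, this requires 7 multiplications. The key idea: if the exponent is even, square the half-power; if odd, multiply by the base once.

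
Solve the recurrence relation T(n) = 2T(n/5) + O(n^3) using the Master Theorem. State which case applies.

Master Theorem for T(n) = 2T(n/5) + O(n^3):

a = 2, b = 5, c = 3
log_b(a) = log_5(2) = 0.4307

Case 3: c = 3 > log_5(2) = 0.4307
T(n) = O(n^3) = O(n^3)

For T(n) = 2T(n/5) + O(n^3): log_5(2) = 0.4307. This is Case 3 of the Master Theorem (c > log_b(a), work dominated by root), giving O(n^3).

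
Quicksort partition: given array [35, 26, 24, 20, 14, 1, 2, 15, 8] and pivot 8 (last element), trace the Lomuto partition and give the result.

Lomuto partition with pivot = 8:

Initial array: [35, 26, 24, 20, 14, 1, 2, 15, 8]

arr[0]=35 > 8: no swap
arr[1]=26 > 8: no swap
arr[2]=24 > 8: no swap
arr[3]=20 > 8: no swap
arr[4]=14 > 8: no swap
arr[5]=1 <= 8: swap with position 0, array becomes [1, 26, 24, 20, 14, 35, 2, 15, 8]
arr[6]=2 <= 8: swap with position 1, array becomes [1, 2, 24, 20, 14, 35, 26, 15, 8]
arr[7]=15 > 8: no swap

Place pivot at position 2: [1, 2, 8, 20, 14, 35, 26, 15, 24]
Pivot position: 2

After partitioning with pivot 8, the array becomes [1, 2, 8, 20, 14, 35, 26, 15, 24]. The pivot is placed at index 2. All elements to the left of the pivot are <= 8, and all elements to the right are > 8.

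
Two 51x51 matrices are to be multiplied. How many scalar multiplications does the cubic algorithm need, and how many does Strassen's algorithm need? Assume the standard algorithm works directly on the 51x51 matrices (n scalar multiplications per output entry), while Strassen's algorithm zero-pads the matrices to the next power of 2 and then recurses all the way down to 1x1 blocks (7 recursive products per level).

Matrix multiplication for 51x51 matrices:

Strassen's algorithm requires power-of-2 dimensions. Pad 51x51 to 64x64 (next power of 2).

Standard algorithm: 51^3 = 132651 multiplications
Strassen's algorithm: 7^(log2(64)) = 7^6 = 117649 multiplications
Savings: 132651 - 117649 = 15002 multiplications

Standard: 132651 multiplications (51^3). Strassen: 117649 multiplications (7^6, after padding to 64x64). Strassen reduces 8 recursive multiplications to 7 at each level.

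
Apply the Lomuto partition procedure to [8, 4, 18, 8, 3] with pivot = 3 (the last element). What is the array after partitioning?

Lomuto partition with pivot = 3:

Initial array: [8, 4, 18, 8, 3]

arr[0]=8 > 3: no swap
arr[1]=4 > 3: no swap
arr[2]=18 > 3: no swap
arr[3]=8 > 3: no swap

Place pivot at position 0: [3, 4, 18, 8, 8]
Pivot position: 0

After partitioning with pivot 3, the array becomes [3, 4, 18, 8, 8]. The pivot is placed at index 0. All elements to the left of the pivot are <= 3, and all elements to the right are > 3.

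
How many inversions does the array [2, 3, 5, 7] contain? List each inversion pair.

Finding inversions in [2, 3, 5, 7]:


Total inversions: 0

The array has 0 inversions. It is already sorted.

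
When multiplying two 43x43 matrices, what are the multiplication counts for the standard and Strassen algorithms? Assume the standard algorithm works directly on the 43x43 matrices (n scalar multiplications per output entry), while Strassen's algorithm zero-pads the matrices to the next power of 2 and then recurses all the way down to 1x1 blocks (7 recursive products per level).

Matrix multiplication for 43x43 matrices:

Strassen's algorithm requires power-of-2 dimensions. Pad 43x43 to 64x64 (next power of 2).

Standard algorithm: 43^3 = 79507 multiplications
Strassen's algorithm: 7^(log2(64)) = 7^6 = 117649 multiplications
Difference: 79507 - 117649 = -38142 (Strassen uses MORE here due to padding overhead — for small or just-over-power-of-2 n, padding can outweigh the per-level savings)

Standard: 79507 multiplications (43^3). Strassen: 117649 multiplications (7^6, after padding to 64x64). Strassen reduces 8 recursive multiplications to 7 at each level.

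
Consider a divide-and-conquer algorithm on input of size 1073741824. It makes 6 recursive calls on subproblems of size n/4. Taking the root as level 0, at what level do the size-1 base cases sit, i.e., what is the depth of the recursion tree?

For divide and conquer with division factor 4:

Problem sizes at each level:
Level 0: 1073741824
Level 1: 268435456
Level 2: 67108864
Level 3: 16777216
Level 4: 4194304
Level 5: 1048576
Level 6: 262144
Level 7: 65536
Level 8: 16384
Level 9: 4096
Level 10: 1024
Level 11: 256
Level 12: 64
Level 13: 16
Level 14: 4
Level 15: 1

The root is level 0 and the size-1 base case is level 15 (the tree spans levels 0 through 15, i.e. 16 levels counting the root), so the depth is the number of divisions: log_4(1073741824) = 15

The recursion tree depth is log_4(1073741824) = 15. At each level, the problem size is divided by 4, so it takes 15 divisions to reduce to a base case of size 1. The algorithm makes 6 recursive calls at each level.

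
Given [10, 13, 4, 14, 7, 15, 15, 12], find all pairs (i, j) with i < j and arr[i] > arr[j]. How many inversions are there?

Finding inversions in [10, 13, 4, 14, 7, 15, 15, 12]:

(0, 2): arr[0]=10 > arr[2]=4
(0, 4): arr[0]=10 > arr[4]=7
(1, 2): arr[1]=13 > arr[2]=4
(1, 4): arr[1]=13 > arr[4]=7
(1, 7): arr[1]=13 > arr[7]=12
(3, 4): arr[3]=14 > arr[4]=7
(3, 7): arr[3]=14 > arr[7]=12
(5, 7): arr[5]=15 > arr[7]=12
(6, 7): arr[6]=15 > arr[7]=12

Total inversions: 9

The array has 9 inversion(s): (0,2), (0,4), (1,2), (1,4), (1,7), (3,4), (3,7), (5,7), (6,7). Each pair (i,j) satisfies i < j and arr[i] > arr[j].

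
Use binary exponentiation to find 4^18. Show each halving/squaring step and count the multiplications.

Computing 4^18 by squaring (build up from 4^1; each line after the first costs one multiplication):

4^1 = 4
4^2 = (4^1)^2 = 4^2 = 16
4^4 = (4^2)^2 = 16^2 = 256
4^8 = (4^4)^2 = 256^2 = 65536
4^9 = 4 * 4^8 = 4 * 65536 = 262144
4^18 = (4^9)^2 = 262144^2 = 68719476736

Result: 68719476736
Multiplications needed: 5 (5 lines after 4^1)

4^18 = 68719476736. Using exponentiation by squaring, this requires 5 multiplications. The key idea: if the exponent is even, square the half-power; if odd, multiply by the base once.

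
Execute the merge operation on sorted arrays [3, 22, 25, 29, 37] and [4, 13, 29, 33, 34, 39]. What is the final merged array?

Merging process:

Compare 3 vs 4: take 3 from left. Merged: [3]
Compare 22 vs 4: take 4 from right. Merged: [3, 4]
Compare 22 vs 13: take 13 from right. Merged: [3, 4, 13]
Compare 22 vs 29: take 22 from left. Merged: [3, 4, 13, 22]
Compare 25 vs 29: take 25 from left. Merged: [3, 4, 13, 22, 25]
Compare 29 vs 29: take 29 from left. Merged: [3, 4, 13, 22, 25, 29]
Compare 37 vs 29: take 29 from right. Merged: [3, 4, 13, 22, 25, 29, 29]
Compare 37 vs 33: take 33 from right. Merged: [3, 4, 13, 22, 25, 29, 29, 33]
Compare 37 vs 34: take 34 from right. Merged: [3, 4, 13, 22, 25, 29, 29, 33, 34]
Compare 37 vs 39: take 37 from left. Merged: [3, 4, 13, 22, 25, 29, 29, 33, 34, 37]
Append remaining from right: [39]. Merged: [3, 4, 13, 22, 25, 29, 29, 33, 34, 37, 39]

Final merged array: [3, 4, 13, 22, 25, 29, 29, 33, 34, 37, 39]
Total comparisons: 10

The merged array is [3, 4, 13, 22, 25, 29, 29, 33, 34, 37, 39], requiring 10 comparisons. The merge step runs in O(n) time where n is the total number of elements.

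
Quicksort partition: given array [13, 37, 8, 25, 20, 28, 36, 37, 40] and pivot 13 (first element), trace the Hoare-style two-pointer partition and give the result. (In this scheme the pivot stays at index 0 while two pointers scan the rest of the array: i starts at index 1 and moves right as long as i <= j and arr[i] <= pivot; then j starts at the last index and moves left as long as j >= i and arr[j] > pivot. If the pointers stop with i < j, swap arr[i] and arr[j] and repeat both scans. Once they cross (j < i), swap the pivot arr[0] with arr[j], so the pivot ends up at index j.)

Hoare-style two-pointer partition with pivot = 13:

Initial array: [13, 37, 8, 25, 20, 28, 36, 37, 40]

Pointers start at i = 1, j = 8.
i stops at index 1 (arr[1]=37 > 13), j stops at index 2 (arr[2]=8 <= 13): swap arr[1] and arr[2], array becomes [13, 8, 37, 25, 20, 28, 36, 37, 40]
i ends at 2, j ends at 1: the pointers have crossed (j < i), so scanning stops.

Swap pivot arr[0] with arr[1] to place pivot at position 1: [8, 13, 37, 25, 20, 28, 36, 37, 40]
Pivot position: 1

After partitioning with pivot 13, the array becomes [8, 13, 37, 25, 20, 28, 36, 37, 40]. The pivot is placed at index 1. All elements to the left of the pivot are <= 13, and all elements to the right are > 13.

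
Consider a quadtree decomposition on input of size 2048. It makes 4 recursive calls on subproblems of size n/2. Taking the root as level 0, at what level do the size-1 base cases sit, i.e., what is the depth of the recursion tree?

For divide and conquer with division factor 2:

Problem sizes at each level:
Level 0: 2048
Level 1: 1024
Level 2: 512
Level 3: 256
Level 4: 128
Level 5: 64
Level 6: 32
Level 7: 16
Level 8: 8
Level 9: 4
Level 10: 2
Level 11: 1

The root is level 0 and the size-1 base case is level 11 (the tree spans levels 0 through 11, i.e. 12 levels counting the root), so the depth is the number of divisions: log_2(2048) = 11

The recursion tree depth is log_2(2048) = 11. At each level, the problem size is divided by 2, so it takes 11 divisions to reduce to a base case of size 1. The algorithm makes 4 recursive calls at each level.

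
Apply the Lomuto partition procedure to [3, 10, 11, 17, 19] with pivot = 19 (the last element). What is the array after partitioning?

Lomuto partition with pivot = 19:

Initial array: [3, 10, 11, 17, 19]

arr[0]=3 <= 19: swap with position 0, array becomes [3, 10, 11, 17, 19]
arr[1]=10 <= 19: swap with position 1, array becomes [3, 10, 11, 17, 19]
arr[2]=11 <= 19: swap with position 2, array becomes [3, 10, 11, 17, 19]
arr[3]=17 <= 19: swap with position 3, array becomes [3, 10, 11, 17, 19]

Place pivot at position 4: [3, 10, 11, 17, 19]
Pivot position: 4

After partitioning with pivot 19, the array becomes [3, 10, 11, 17, 19]. The pivot is placed at index 4. All elements to the left of the pivot are <= 19, and all elements to the right are > 19.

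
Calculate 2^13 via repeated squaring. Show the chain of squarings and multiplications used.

Computing 2^13 by squaring (build up from 2^1; each line after the first costs one multiplication):

2^1 = 2
2^2 = (2^1)^2 = 2^2 = 4
2^3 = 2 * 2^2 = 2 * 4 = 8
2^6 = (2^3)^2 = 8^2 = 64
2^12 = (2^6)^2 = 64^2 = 4096
2^13 = 2 * 2^12 = 2 * 4096 = 8192

Result: 8192
Multiplications needed: 5 (5 lines after 2^1)

2^13 = 8192. Using exponentiation by squaring, this requires 5 multiplications. The key idea: if the exponent is even, square the half-power; if odd, multiply by the base once.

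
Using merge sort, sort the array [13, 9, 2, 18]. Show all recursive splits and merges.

Merge sort trace:

Split: [13, 9, 2, 18] -> [13, 9] and [2, 18]
  Split: [13, 9] -> [13] and [9]
  Merge: [13] + [9] -> [9, 13]
  Split: [2, 18] -> [2] and [18]
  Merge: [2] + [18] -> [2, 18]
Merge: [9, 13] + [2, 18] -> [2, 9, 13, 18]

Final sorted array: [2, 9, 13, 18]

The merge sort proceeds by recursively splitting the array and merging sorted halves.
After all merges, the sorted array is [2, 9, 13, 18].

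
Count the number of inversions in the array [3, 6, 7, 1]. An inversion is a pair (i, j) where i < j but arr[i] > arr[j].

Finding inversions in [3, 6, 7, 1]:

(0, 3): arr[0]=3 > arr[3]=1
(1, 3): arr[1]=6 > arr[3]=1
(2, 3): arr[2]=7 > arr[3]=1

Total inversions: 3

The array has 3 inversion(s): (0,3), (1,3), (2,3). Each pair (i,j) satisfies i < j and arr[i] > arr[j].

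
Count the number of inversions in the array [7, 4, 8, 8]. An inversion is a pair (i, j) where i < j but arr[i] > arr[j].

Finding inversions in [7, 4, 8, 8]:

(0, 1): arr[0]=7 > arr[1]=4

Total inversions: 1

The array has 1 inversion(s): (0,1). Each pair (i,j) satisfies i < j and arr[i] > arr[j].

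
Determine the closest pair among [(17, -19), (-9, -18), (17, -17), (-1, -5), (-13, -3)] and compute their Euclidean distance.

Computing all pairwise distances among 5 points:

d((17, -19), (-9, -18)) = 26.0192
d((17, -19), (17, -17)) = 2.0 <-- minimum
d((17, -19), (-1, -5)) = 22.8035
d((17, -19), (-13, -3)) = 34.0
d((-9, -18), (17, -17)) = 26.0192
d((-9, -18), (-1, -5)) = 15.2643
d((-9, -18), (-13, -3)) = 15.5242
d((17, -17), (-1, -5)) = 21.6333
d((17, -17), (-13, -3)) = 33.1059
d((-1, -5), (-13, -3)) = 12.1655

Closest pair: (17, -19) and (17, -17) with distance 2.0

The closest pair is (17, -19) and (17, -17) with Euclidean distance 2.0. For 5 points, brute-force pairwise comparison is shown above. For large n, the divide-and-conquer algorithm (sort by x, recurse on halves, check the dividing strip) achieves O(n log n).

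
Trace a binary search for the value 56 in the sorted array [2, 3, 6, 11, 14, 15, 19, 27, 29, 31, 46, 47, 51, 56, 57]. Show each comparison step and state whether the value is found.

Binary search for 56 in [2, 3, 6, 11, 14, 15, 19, 27, 29, 31, 46, 47, 51, 56, 57]:

lo=0, hi=14, mid=7, arr[mid]=27 -> 27 < 56, search right half
lo=8, hi=14, mid=11, arr[mid]=47 -> 47 < 56, search right half
lo=12, hi=14, mid=13, arr[mid]=56 -> Found target at index 13!

Binary search finds 56 at index 13 after 3 comparisons. The search repeatedly halves the search space by comparing with the middle element.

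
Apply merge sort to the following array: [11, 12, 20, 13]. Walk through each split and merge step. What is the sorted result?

Merge sort trace:

Split: [11, 12, 20, 13] -> [11, 12] and [20, 13]
  Split: [11, 12] -> [11] and [12]
  Merge: [11] + [12] -> [11, 12]
  Split: [20, 13] -> [20] and [13]
  Merge: [20] + [13] -> [13, 20]
Merge: [11, 12] + [13, 20] -> [11, 12, 13, 20]

Final sorted array: [11, 12, 13, 20]

The merge sort proceeds by recursively splitting the array and merging sorted halves.
After all merges, the sorted array is [11, 12, 13, 20].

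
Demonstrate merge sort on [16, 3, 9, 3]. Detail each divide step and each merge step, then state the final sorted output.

Merge sort trace:

Split: [16, 3, 9, 3] -> [16, 3] and [9, 3]
  Split: [16, 3] -> [16] and [3]
  Merge: [16] + [3] -> [3, 16]
  Split: [9, 3] -> [9] and [3]
  Merge: [9] + [3] -> [3, 9]
Merge: [3, 16] + [3, 9] -> [3, 3, 9, 16]

Final sorted array: [3, 3, 9, 16]

The merge sort proceeds by recursively splitting the array and merging sorted halves.
After all merges, the sorted array is [3, 3, 9, 16].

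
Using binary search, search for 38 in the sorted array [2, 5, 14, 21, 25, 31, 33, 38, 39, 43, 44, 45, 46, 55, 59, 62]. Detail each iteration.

Binary search for 38 in [2, 5, 14, 21, 25, 31, 33, 38, 39, 43, 44, 45, 46, 55, 59, 62]:

lo=0, hi=15, mid=7, arr[mid]=38 -> Found target at index 7!

Binary search finds 38 at index 7 after 1 comparisons. The search repeatedly halves the search space by comparing with the middle element.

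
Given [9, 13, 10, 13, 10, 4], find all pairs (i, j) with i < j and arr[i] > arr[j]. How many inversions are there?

Finding inversions in [9, 13, 10, 13, 10, 4]:

(0, 5): arr[0]=9 > arr[5]=4
(1, 2): arr[1]=13 > arr[2]=10
(1, 4): arr[1]=13 > arr[4]=10
(1, 5): arr[1]=13 > arr[5]=4
(2, 5): arr[2]=10 > arr[5]=4
(3, 4): arr[3]=13 > arr[4]=10
(3, 5): arr[3]=13 > arr[5]=4
(4, 5): arr[4]=10 > arr[5]=4

Total inversions: 8

The array has 8 inversion(s): (0,5), (1,2), (1,4), (1,5), (2,5), (3,4), (3,5), (4,5). Each pair (i,j) satisfies i < j and arr[i] > arr[j].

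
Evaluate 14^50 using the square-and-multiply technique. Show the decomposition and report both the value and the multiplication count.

Computing 14^50 by squaring (build up from 14^1; each line after the first costs one multiplication):

14^1 = 14
14^2 = (14^1)^2 = 14^2 = 196
14^3 = 14 * 14^2 = 14 * 196 = 2744
14^6 = (14^3)^2 = 2744^2 = 7529536
14^12 = (14^6)^2 = 7529536^2 = 56693912375296
14^24 = (14^12)^2 = 56693912375296^2 = 3214199700417740936751087616
14^25 = 14 * 14^24 = 14 * 3214199700417740936751087616 = 44998795805848373114515226624
14^50 = (14^25)^2 = 44998795805848373114515226624^2 = 2024891623976437135118764865774783290467102632746078437376

Result: 2024891623976437135118764865774783290467102632746078437376
Multiplications needed: 7 (7 lines after 14^1)

14^50 = 2024891623976437135118764865774783290467102632746078437376. Using exponentiation by squaring, this requires 7 multiplications. The key idea: if the exponent is even, square the half-power; if odd, multiply by the base once.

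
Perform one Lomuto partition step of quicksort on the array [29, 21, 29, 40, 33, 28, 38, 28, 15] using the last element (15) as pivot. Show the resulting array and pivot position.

Lomuto partition with pivot = 15:

Initial array: [29, 21, 29, 40, 33, 28, 38, 28, 15]

arr[0]=29 > 15: no swap
arr[1]=21 > 15: no swap
arr[2]=29 > 15: no swap
arr[3]=40 > 15: no swap
arr[4]=33 > 15: no swap
arr[5]=28 > 15: no swap
arr[6]=38 > 15: no swap
arr[7]=28 > 15: no swap

Place pivot at position 0: [15, 21, 29, 40, 33, 28, 38, 28, 29]
Pivot position: 0

After partitioning with pivot 15, the array becomes [15, 21, 29, 40, 33, 28, 38, 28, 29]. The pivot is placed at index 0. All elements to the left of the pivot are <= 15, and all elements to the right are > 15.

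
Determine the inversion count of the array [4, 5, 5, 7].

Finding inversions in [4, 5, 5, 7]:


Total inversions: 0

The array has 0 inversions. It is already sorted.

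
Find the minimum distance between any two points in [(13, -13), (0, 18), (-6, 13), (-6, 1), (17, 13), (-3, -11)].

Computing all pairwise distances among 6 points:

d((13, -13), (0, 18)) = 33.6155
d((13, -13), (-6, 13)) = 32.2025
d((13, -13), (-6, 1)) = 23.6008
d((13, -13), (17, 13)) = 26.3059
d((13, -13), (-3, -11)) = 16.1245
d((0, 18), (-6, 13)) = 7.8102 <-- minimum
d((0, 18), (-6, 1)) = 18.0278
d((0, 18), (17, 13)) = 17.72
d((0, 18), (-3, -11)) = 29.1548
d((-6, 13), (-6, 1)) = 12.0
d((-6, 13), (17, 13)) = 23.0
d((-6, 13), (-3, -11)) = 24.1868
d((-6, 1), (17, 13)) = 25.9422
d((-6, 1), (-3, -11)) = 12.3693
d((17, 13), (-3, -11)) = 31.241

Closest pair: (0, 18) and (-6, 13) with distance 7.8102

The closest pair is (0, 18) and (-6, 13) with Euclidean distance 7.8102. For 6 points, brute-force pairwise comparison is shown above. For large n, the divide-and-conquer algorithm (sort by x, recurse on halves, check the dividing strip) achieves O(n log n).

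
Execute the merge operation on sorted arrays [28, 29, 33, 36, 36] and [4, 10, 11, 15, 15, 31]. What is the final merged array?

Merging process:

Compare 28 vs 4: take 4 from right. Merged: [4]
Compare 28 vs 10: take 10 from right. Merged: [4, 10]
Compare 28 vs 11: take 11 from right. Merged: [4, 10, 11]
Compare 28 vs 15: take 15 from right. Merged: [4, 10, 11, 15]
Compare 28 vs 15: take 15 from right. Merged: [4, 10, 11, 15, 15]
Compare 28 vs 31: take 28 from left. Merged: [4, 10, 11, 15, 15, 28]
Compare 29 vs 31: take 29 from left. Merged: [4, 10, 11, 15, 15, 28, 29]
Compare 33 vs 31: take 31 from right. Merged: [4, 10, 11, 15, 15, 28, 29, 31]
Append remaining from left: [33, 36, 36]. Merged: [4, 10, 11, 15, 15, 28, 29, 31, 33, 36, 36]

Final merged array: [4, 10, 11, 15, 15, 28, 29, 31, 33, 36, 36]
Total comparisons: 8

The merged array is [4, 10, 11, 15, 15, 28, 29, 31, 33, 36, 36], requiring 8 comparisons. The merge step runs in O(n) time where n is the total number of elements.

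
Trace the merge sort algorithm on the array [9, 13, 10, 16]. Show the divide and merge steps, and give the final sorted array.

Merge sort trace:

Split: [9, 13, 10, 16] -> [9, 13] and [10, 16]
  Split: [9, 13] -> [9] and [13]
  Merge: [9] + [13] -> [9, 13]
  Split: [10, 16] -> [10] and [16]
  Merge: [10] + [16] -> [10, 16]
Merge: [9, 13] + [10, 16] -> [9, 10, 13, 16]

Final sorted array: [9, 10, 13, 16]

The merge sort proceeds by recursively splitting the array and merging sorted halves.
After all merges, the sorted array is [9, 10, 13, 16].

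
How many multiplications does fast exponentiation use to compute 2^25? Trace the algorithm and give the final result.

Computing 2^25 by squaring (build up from 2^1; each line after the first costs one multiplication):

2^1 = 2
2^2 = (2^1)^2 = 2^2 = 4
2^3 = 2 * 2^2 = 2 * 4 = 8
2^6 = (2^3)^2 = 8^2 = 64
2^12 = (2^6)^2 = 64^2 = 4096
2^24 = (2^12)^2 = 4096^2 = 16777216
2^25 = 2 * 2^24 = 2 * 16777216 = 33554432

Result: 33554432
Multiplications needed: 6 (6 lines after 2^1)

2^25 = 33554432. Using exponentiation by squaring, this requires 6 multiplications. The key idea: if the exponent is even, square the half-power; if odd, multiply by the base once.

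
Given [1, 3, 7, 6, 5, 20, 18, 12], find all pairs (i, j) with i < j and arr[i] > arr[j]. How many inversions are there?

Finding inversions in [1, 3, 7, 6, 5, 20, 18, 12]:

(2, 3): arr[2]=7 > arr[3]=6
(2, 4): arr[2]=7 > arr[4]=5
(3, 4): arr[3]=6 > arr[4]=5
(5, 6): arr[5]=20 > arr[6]=18
(5, 7): arr[5]=20 > arr[7]=12
(6, 7): arr[6]=18 > arr[7]=12

Total inversions: 6

The array has 6 inversion(s): (2,3), (2,4), (3,4), (5,6), (5,7), (6,7). Each pair (i,j) satisfies i < j and arr[i] > arr[j].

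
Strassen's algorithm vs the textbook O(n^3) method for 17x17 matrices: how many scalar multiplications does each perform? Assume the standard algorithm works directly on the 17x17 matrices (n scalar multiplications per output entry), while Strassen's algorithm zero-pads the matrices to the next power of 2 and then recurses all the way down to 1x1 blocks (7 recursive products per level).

Matrix multiplication for 17x17 matrices:

Strassen's algorithm requires power-of-2 dimensions. Pad 17x17 to 32x32 (next power of 2).

Standard algorithm: 17^3 = 4913 multiplications
Strassen's algorithm: 7^(log2(32)) = 7^5 = 16807 multiplications
Difference: 4913 - 16807 = -11894 (Strassen uses MORE here due to padding overhead — for small or just-over-power-of-2 n, padding can outweigh the per-level savings)

Standard: 4913 multiplications (17^3). Strassen: 16807 multiplications (7^5, after padding to 32x32). Strassen reduces 8 recursive multiplications to 7 at each level.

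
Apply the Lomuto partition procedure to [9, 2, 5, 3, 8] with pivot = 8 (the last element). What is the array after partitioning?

Lomuto partition with pivot = 8:

Initial array: [9, 2, 5, 3, 8]

arr[0]=9 > 8: no swap
arr[1]=2 <= 8: swap with position 0, array becomes [2, 9, 5, 3, 8]
arr[2]=5 <= 8: swap with position 1, array becomes [2, 5, 9, 3, 8]
arr[3]=3 <= 8: swap with position 2, array becomes [2, 5, 3, 9, 8]

Place pivot at position 3: [2, 5, 3, 8, 9]
Pivot position: 3

After partitioning with pivot 8, the array becomes [2, 5, 3, 8, 9]. The pivot is placed at index 3. All elements to the left of the pivot are <= 8, and all elements to the right are > 8.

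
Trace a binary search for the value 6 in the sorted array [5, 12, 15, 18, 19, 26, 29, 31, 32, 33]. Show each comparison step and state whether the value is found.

Binary search for 6 in [5, 12, 15, 18, 19, 26, 29, 31, 32, 33]:

lo=0, hi=9, mid=4, arr[mid]=19 -> 19 > 6, search left half
lo=0, hi=3, mid=1, arr[mid]=12 -> 12 > 6, search left half
lo=0, hi=0, mid=0, arr[mid]=5 -> 5 < 6, search right half
lo=1 > hi=0, target 6 not found

Binary search determines that 6 is not in the array after 3 comparisons. The search space was exhausted without finding the target.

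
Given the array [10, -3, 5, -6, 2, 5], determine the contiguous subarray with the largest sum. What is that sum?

Using Kadane's algorithm on [10, -3, 5, -6, 2, 5]:

Scanning through the array:
Position 1 (value -3): max_ending_here = 7, max_so_far = 10
Position 2 (value 5): max_ending_here = 12, max_so_far = 12
Position 3 (value -6): max_ending_here = 6, max_so_far = 12
Position 4 (value 2): max_ending_here = 8, max_so_far = 12
Position 5 (value 5): max_ending_here = 13, max_so_far = 13

Maximum subarray: [10, -3, 5, -6, 2, 5]
Maximum sum: 13

The maximum subarray is [10, -3, 5, -6, 2, 5] with sum 13. This subarray runs from index 0 to index 5.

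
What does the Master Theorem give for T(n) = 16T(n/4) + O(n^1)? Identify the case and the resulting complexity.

Master Theorem for T(n) = 16T(n/4) + O(n^1):

a = 16, b = 4, c = 1
log_b(a) = log_4(16) = 2.0000

Case 1: c = 1 < log_4(16) = 2.0000
T(n) = O(n^(log_4 16)) = O(n^2)

For T(n) = 16T(n/4) + O(n^1): log_4(16) = 2.0000. This is Case 1 of the Master Theorem (c < log_b(a), work dominated by leaves), giving O(n^2).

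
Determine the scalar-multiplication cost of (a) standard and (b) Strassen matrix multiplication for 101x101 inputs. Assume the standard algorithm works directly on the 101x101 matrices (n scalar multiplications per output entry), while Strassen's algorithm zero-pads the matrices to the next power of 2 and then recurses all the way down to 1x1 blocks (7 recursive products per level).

Matrix multiplication for 101x101 matrices:

Strassen's algorithm requires power-of-2 dimensions. Pad 101x101 to 128x128 (next power of 2).

Standard algorithm: 101^3 = 1030301 multiplications
Strassen's algorithm: 7^(log2(128)) = 7^7 = 823543 multiplications
Savings: 1030301 - 823543 = 206758 multiplications

Standard: 1030301 multiplications (101^3). Strassen: 823543 multiplications (7^7, after padding to 128x128). Strassen reduces 8 recursive multiplications to 7 at each level.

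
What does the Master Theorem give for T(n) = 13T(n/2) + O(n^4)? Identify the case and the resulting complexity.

Master Theorem for T(n) = 13T(n/2) + O(n^4):

a = 13, b = 2, c = 4
log_b(a) = log_2(13) = 3.7004

Case 3: c = 4 > log_2(13) = 3.7004
T(n) = O(n^4) = O(n^4)

For T(n) = 13T(n/2) + O(n^4): log_2(13) = 3.7004. This is Case 3 of the Master Theorem (c > log_b(a), work dominated by root), giving O(n^4).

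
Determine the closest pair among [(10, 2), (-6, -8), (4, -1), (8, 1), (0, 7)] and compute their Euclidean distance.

Computing all pairwise distances among 5 points:

d((10, 2), (-6, -8)) = 18.868
d((10, 2), (4, -1)) = 6.7082
d((10, 2), (8, 1)) = 2.2361 <-- minimum
d((10, 2), (0, 7)) = 11.1803
d((-6, -8), (4, -1)) = 12.2066
d((-6, -8), (8, 1)) = 16.6433
d((-6, -8), (0, 7)) = 16.1555
d((4, -1), (8, 1)) = 4.4721
d((4, -1), (0, 7)) = 8.9443
d((8, 1), (0, 7)) = 10.0

Closest pair: (10, 2) and (8, 1) with distance 2.2361

The closest pair is (10, 2) and (8, 1) with Euclidean distance 2.2361. For 5 points, brute-force pairwise comparison is shown above. For large n, the divide-and-conquer algorithm (sort by x, recurse on halves, check the dividing strip) achieves O(n log n).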